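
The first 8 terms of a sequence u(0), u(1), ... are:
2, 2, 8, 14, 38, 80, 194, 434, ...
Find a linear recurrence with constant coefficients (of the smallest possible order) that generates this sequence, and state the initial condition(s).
Look for the lowest-order linear relation among consecutive terms.
Observation: u(n) - 1·u(n-1) - (3)·u(n-2) = 0 holds for the shown terms, and no order-1 relation u(n) = α·u(n-1) + β fits.
Check at n=3: 1·8 + (3)·2 = 14. ✓

u(n) = u(n-1) + 3u(n-2), u(0) = 2, u(1) = 2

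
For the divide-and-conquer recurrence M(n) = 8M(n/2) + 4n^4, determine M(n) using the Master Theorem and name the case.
Master Theorem template: M(n) = a·M(n/b) + f(n).
Here: a=8, b=2, f(n)=4n^4
Compute log_b(a) = log_2(8) = 3.
f(n) = 4n^4 = Ω(n^(3+ε)) with ε = 1, and the regularity condition holds (a·f(n/b) = (a/b^4)·f(n) with a/b^4 = 2^-1 < 1). Case 3: M(n) = Θ(f(n)) = Θ(n^4).

Case 3: M(n) = Θ(n^4)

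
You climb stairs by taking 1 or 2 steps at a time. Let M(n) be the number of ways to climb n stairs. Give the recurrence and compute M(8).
Condition on the size of the last step (1 to 2): before it there were n-1, …, n-2 stairs climbed, and these cases are disjoint, so M(n) = M(n-1) + M(n-2) (Fibonacci-type sequence).
Initial conditions by direct count (compositions of i into parts ≤ 2): M(1) = 1; M(2) = 2.
Iterating the recurrence: M(3) = 3, M(4) = 5, M(5) = 8, M(6) = 13, M(7) = 21, M(8) = 34.

M(n) = M(n-1) + M(n-2), M(1) = 1, M(2) = 2; M(8) = 34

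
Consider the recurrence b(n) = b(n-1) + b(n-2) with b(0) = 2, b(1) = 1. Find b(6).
Computing the sequence terms:
2, 1, 3, 4, 7, 11, 18

18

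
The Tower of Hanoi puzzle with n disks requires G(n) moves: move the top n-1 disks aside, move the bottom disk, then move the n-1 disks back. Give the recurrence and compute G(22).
Moving n disks = move the top n-1 disks aside (G(n-1) moves) + move the largest disk (1 move) + move the n-1 disks back on top (G(n-1) moves), so G(n) = 2G(n-1) + 1, with G(1) = 1 (a single disk takes one move).
First terms: 1, 3, 7, 15, 31, 63, … — each is one less than a power of 2. Indeed G(n) + 1 = 2(G(n-1) + 1) with G(1) + 1 = 2, so G(n) + 1 = 2ⁿ and G(n) = 2ⁿ - 1.
Hence G(22) = 2^22 - 1 = 4194304 - 1 = 4194303.

G(n) = 2G(n-1) + 1, G(1) = 1; G(22) = 4194303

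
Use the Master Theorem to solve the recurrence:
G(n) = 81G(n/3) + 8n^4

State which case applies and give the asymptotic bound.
Master Theorem template: G(n) = a·G(n/b) + f(n).
Here: a=81, b=3, f(n)=8n^4
Compute log_b(a) = log_3(81) = 4.
f(n) = 8n^4 = Θ(n^4). Case 2: G(n) = Θ(n^4 log n).

Case 2: G(n) = Θ(n^4 log n)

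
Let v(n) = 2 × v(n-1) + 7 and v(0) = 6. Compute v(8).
Computing step by step:
v(0) = 6
v(1) = 2 × 6 + 7 = 19
v(2) = 2 × 19 + 7 = 45
v(3) = 2 × 45 + 7 = 97
v(4) = 2 × 97 + 7 = 201
v(5) = 2 × 201 + 7 = 409
v(6) = 2 × 409 + 7 = 825
v(7) = 2 × 825 + 7 = 1657
v(8) = 2 × 1657 + 7 = 3321

3321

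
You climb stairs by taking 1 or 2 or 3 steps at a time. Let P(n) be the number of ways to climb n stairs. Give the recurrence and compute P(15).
Condition on the size of the last step (1 to 3): before it there were n-1, …, n-3 stairs climbed, and these cases are disjoint, so P(n) = P(n-1) + P(n-2) + P(n-3) (order-3 linear recurrence).
Initial conditions by direct count (compositions of i into parts ≤ 3): P(1) = 1; P(2) = 2; P(3) = 4.
Iterating the recurrence: P(4) = 7, P(5) = 13, P(6) = 24, P(7) = 44, P(8) = 81, P(9) = 149, P(10) = 274, P(11) = 504, P(12) = 927, P(13) = 1705, P(14) = 3136, P(15) = 5768.

P(n) = P(n-1) + P(n-2) + P(n-3), P(1) = 1, P(2) = 2, P(3) = 4; P(15) = 5768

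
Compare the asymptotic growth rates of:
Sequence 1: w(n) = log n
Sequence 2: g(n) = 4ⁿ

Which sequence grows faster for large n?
Comparing growth rates:
Growth-rate hierarchy: log n ≺ any polynomial ≺ any exponential cⁿ (c>1) ≺ n! ≺ nⁿ.
exponential base 4 dominates logarithmic asymptotically.

g(n) grows faster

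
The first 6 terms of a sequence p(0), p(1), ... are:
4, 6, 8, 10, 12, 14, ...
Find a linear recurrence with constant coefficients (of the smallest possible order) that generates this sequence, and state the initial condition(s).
Look for the lowest-order linear relation among consecutive terms.
Observation: consecutive differences are constant (= 2).
Check at n=2: 1·6 + 2 = 8. ✓

p(n) = p(n-1) + 2, p(0) = 4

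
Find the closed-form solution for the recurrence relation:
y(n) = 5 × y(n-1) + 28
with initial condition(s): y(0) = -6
Recurrence: y(n) = 5 × y(n-1) + 28, initial: y(0) = -6.
Try y(n) = A·5ⁿ + C. Substituting: A·5ⁿ + C = 5(A·5ⁿ⁻¹ + C) + 28 = A·5ⁿ + 5C + 28, so C = 5C + 28, giving C = -7. Then y(0) = A - 7 = -6 gives A = 1.

y(n) = 5ⁿ - 7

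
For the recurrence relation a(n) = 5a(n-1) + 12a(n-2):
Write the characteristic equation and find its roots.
Substitute a(n) = rⁿ and divide through by rⁿ⁻²: r² - 5r - 12 = 0
Discriminant: 5² + 4·12 = 73, not a perfect square, so by the quadratic formula r = (5 ± √73)/2.
General solution: a(n) = A·r₁ⁿ + B·r₂ⁿ where r₁,r₂ = (5 ± √73)/2

Characteristic: r² - 5r - 12 = 0, Roots: r = (5 ± √73)/2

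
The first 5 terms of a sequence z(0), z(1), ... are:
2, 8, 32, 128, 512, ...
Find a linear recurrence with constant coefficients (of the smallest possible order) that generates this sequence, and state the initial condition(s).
Look for the lowest-order linear relation among consecutive terms.
Observation: each term is 4× the previous.
Check at n=2: 4·8 = 32. ✓

z(n) = 4 × z(n-1), z(0) = 2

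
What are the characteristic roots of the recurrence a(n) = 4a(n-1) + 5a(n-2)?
Substitute a(n) = rⁿ and divide through by rⁿ⁻²: r² - 4r - 5 = 0
Factor: (r + 1)(r - 5) = 0, so r = -1, 5.
General solution: a(n) = A·(-1)ⁿ + B·5ⁿ

Characteristic: r² - 4r - 5 = 0, Roots: r = -1, 5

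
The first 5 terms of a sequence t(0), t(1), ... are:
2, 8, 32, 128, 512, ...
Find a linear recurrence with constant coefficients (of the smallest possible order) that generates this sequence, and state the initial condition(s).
Look for the lowest-order linear relation among consecutive terms.
Observation: each term is 4× the previous.
Check at n=2: 4·8 = 32. ✓

t(n) = 4 × t(n-1), t(0) = 2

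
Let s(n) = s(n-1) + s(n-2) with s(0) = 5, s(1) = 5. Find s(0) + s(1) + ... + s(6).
Computing the sequence terms: 5, 5, 10, 15, 25, 40, 65
Adding these values together:

165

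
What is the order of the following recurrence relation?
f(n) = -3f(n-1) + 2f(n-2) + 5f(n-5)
The order is the largest lag k for which f(n-k) appears. Here the deepest term is f(n-5), so the order is 5.

Order 5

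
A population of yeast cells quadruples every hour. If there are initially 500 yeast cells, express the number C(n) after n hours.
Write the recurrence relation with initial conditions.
Each hour multiplies the count by 4, so the count after n hours depends only on the count after n-1 hours: C(n) = 4 × C(n-1). The starting count gives C(0) = 500.
Unrolling n times gives the closed form C(n) = 500 × 4ⁿ.

C(n) = 4 × C(n-1), C(0) = 500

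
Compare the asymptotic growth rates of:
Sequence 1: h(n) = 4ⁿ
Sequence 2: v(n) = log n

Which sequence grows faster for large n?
Comparing growth rates:
Growth-rate hierarchy: log n ≺ any polynomial ≺ any exponential cⁿ (c>1) ≺ n! ≺ nⁿ.
exponential base 4 dominates logarithmic asymptotically.

h(n) grows faster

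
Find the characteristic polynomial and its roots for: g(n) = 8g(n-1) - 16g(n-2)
Substitute g(n) = rⁿ and divide through by rⁿ⁻²: r² - 8r + 16 = 0
Factor: (r - 4)² = 0, so r = 4 (double root).
General solution: g(n) = (A + Bn)·4ⁿ

Characteristic: r² - 8r + 16 = 0, Roots: r = 4 (double root)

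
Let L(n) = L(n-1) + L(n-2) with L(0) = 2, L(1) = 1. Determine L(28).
Computing the sequence terms:
2, 1, 3, 4, 7, 11, 18, 29, 47, 76, 123, 199, 322, 521, 843, 1364, 2207, 3571, 5778, 9349, 15127, 24476, 39603, 64079, 103682, 167761, 271443, 439204, 710647

710647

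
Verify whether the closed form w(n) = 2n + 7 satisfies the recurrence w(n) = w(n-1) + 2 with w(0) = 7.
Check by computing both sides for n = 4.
From the recurrence with w(0) = 7:
  w(0) = 7, w(1) = 9, w(2) = 11, w(3) = 13, w(4) = 15
  so the recurrence gives w(4) = 15.
From the proposed closed form w(n) = 2n + 7:
  w(4) = 15.
Both sides give 15 at n = 4, and the initial condition(s) match, so the closed form is consistent.

Yes, the closed form is correct.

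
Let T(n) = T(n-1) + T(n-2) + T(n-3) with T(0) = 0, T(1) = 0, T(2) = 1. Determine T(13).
Computing the sequence terms:
0, 0, 1, 1, 2, 4, 7, 13, 24, 44, 81, 149, 274, 504

504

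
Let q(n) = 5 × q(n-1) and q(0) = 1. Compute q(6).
Computing step by step:
q(0) = 1
q(1) = 5 × 1 = 5
q(2) = 5 × 5 = 25
q(3) = 5 × 25 = 125
q(4) = 5 × 125 = 625
q(5) = 5 × 625 = 3125
q(6) = 5 × 3125 = 15625

15625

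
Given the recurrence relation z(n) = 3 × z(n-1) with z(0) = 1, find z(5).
Computing step by step:
z(0) = 1
z(1) = 3 × 1 = 3
z(2) = 3 × 3 = 9
z(3) = 3 × 9 = 27
z(4) = 3 × 27 = 81
z(5) = 3 × 81 = 243

243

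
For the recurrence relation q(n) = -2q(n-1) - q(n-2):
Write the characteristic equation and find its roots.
Substitute q(n) = rⁿ and divide through by rⁿ⁻²: r² + 2r + 1 = 0
Factor: (r + 1)² = 0, so r = -1 (double root).
General solution: q(n) = (A + Bn)·(-1)ⁿ

Characteristic: r² + 2r + 1 = 0, Roots: r = -1 (double root)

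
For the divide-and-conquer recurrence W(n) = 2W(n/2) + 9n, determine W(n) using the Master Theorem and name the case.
Master Theorem template: W(n) = a·W(n/b) + f(n).
Here: a=2, b=2, f(n)=9n
Compute log_b(a) = log_2(2) = 1.
f(n) = 9n = Θ(n). Case 2: W(n) = Θ(n log n).

Case 2: W(n) = Θ(n log n)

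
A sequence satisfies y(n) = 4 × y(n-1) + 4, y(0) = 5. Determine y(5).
Computing step by step:
y(0) = 5
y(1) = 4 × 5 + 4 = 24
y(2) = 4 × 24 + 4 = 100
y(3) = 4 × 100 + 4 = 404
y(4) = 4 × 404 + 4 = 1620
y(5) = 4 × 1620 + 4 = 6484

6484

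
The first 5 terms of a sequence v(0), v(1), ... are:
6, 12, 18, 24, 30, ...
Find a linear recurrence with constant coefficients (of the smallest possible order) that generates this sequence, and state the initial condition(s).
Look for the lowest-order linear relation among consecutive terms.
Observation: consecutive differences are constant (= 6).
Check at n=2: 1·12 + 6 = 18. ✓

v(n) = v(n-1) + 6, v(0) = 6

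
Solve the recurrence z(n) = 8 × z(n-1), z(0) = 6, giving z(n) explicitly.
Recurrence: z(n) = 8 × z(n-1), initial: z(0) = 6.
Each term is 8 times the previous, so this is geometric with ratio 8. After n steps: z(n) = z(0)·8ⁿ = 6·8ⁿ.

z(n) = 6·8ⁿ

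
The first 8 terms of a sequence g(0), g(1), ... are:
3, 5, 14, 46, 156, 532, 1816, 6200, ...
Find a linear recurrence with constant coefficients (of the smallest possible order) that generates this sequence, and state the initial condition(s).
Look for the lowest-order linear relation among consecutive terms.
Observation: g(n) - 4·g(n-1) - (-2)·g(n-2) = 0 holds for the shown terms, and no order-1 relation g(n) = α·g(n-1) + β fits.
Check at n=3: 4·14 + (-2)·5 = 46. ✓

g(n) = 4g(n-1) - 2g(n-2), g(0) = 3, g(1) = 5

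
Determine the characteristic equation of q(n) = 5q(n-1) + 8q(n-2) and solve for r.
Substitute q(n) = rⁿ and divide through by rⁿ⁻²: r² - 5r - 8 = 0
Discriminant: 5² + 4·8 = 57, not a perfect square, so by the quadratic formula r = (5 ± √57)/2.
General solution: q(n) = A·r₁ⁿ + B·r₂ⁿ where r₁,r₂ = (5 ± √57)/2

Characteristic: r² - 5r - 8 = 0, Roots: r = (5 ± √57)/2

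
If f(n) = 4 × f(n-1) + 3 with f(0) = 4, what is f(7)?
Computing step by step:
f(0) = 4
f(1) = 4 × 4 + 3 = 19
f(2) = 4 × 19 + 3 = 79
f(3) = 4 × 79 + 3 = 319
f(4) = 4 × 319 + 3 = 1279
f(5) = 4 × 1279 + 3 = 5119
f(6) = 4 × 5119 + 3 = 20479
f(7) = 4 × 20479 + 3 = 81919

81919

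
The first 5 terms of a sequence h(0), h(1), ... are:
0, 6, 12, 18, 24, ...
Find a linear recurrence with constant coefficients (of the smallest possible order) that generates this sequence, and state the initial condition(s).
Look for the lowest-order linear relation among consecutive terms.
Observation: consecutive differences are constant (= 6).
Check at n=2: 1·6 + 6 = 12. ✓

h(n) = h(n-1) + 6, h(0) = 0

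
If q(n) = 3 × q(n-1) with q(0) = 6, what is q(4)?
Computing step by step:
q(0) = 6
q(1) = 3 × 6 = 18
q(2) = 3 × 18 = 54
q(3) = 3 × 54 = 162
q(4) = 3 × 162 = 486

486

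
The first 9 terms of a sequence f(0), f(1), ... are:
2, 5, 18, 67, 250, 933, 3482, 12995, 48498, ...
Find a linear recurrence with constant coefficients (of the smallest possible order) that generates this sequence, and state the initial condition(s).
Look for the lowest-order linear relation among consecutive terms.
Observation: f(n) - 4·f(n-1) - (-1)·f(n-2) = 0 holds for the shown terms, and no order-1 relation f(n) = α·f(n-1) + β fits.
Check at n=3: 4·18 + (-1)·5 = 67. ✓

f(n) = 4f(n-1) - f(n-2), f(0) = 2, f(1) = 5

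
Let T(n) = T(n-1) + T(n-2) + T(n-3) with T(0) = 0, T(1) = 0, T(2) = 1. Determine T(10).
Computing the sequence terms:
0, 0, 1, 1, 2, 4, 7, 13, 24, 44, 81

81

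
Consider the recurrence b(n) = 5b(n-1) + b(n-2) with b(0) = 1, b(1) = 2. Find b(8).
Computing the sequence terms:
1, 2, 11, 57, 296, 1537, 7981, 41442, 215191

215191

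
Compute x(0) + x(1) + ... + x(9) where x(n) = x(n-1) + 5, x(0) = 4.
Computing the sequence terms: 4, 9, 14, 19, 24, 29, 34, 39, 44, 49
Adding these values together:

265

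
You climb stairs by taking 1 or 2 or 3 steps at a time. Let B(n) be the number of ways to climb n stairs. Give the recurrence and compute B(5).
Condition on the size of the last step (1 to 3): before it there were n-1, …, n-3 stairs climbed, and these cases are disjoint, so B(n) = B(n-1) + B(n-2) + B(n-3) (order-3 linear recurrence).
Initial conditions by direct count (compositions of i into parts ≤ 3): B(1) = 1; B(2) = 2; B(3) = 4.
Iterating the recurrence: B(4) = 7, B(5) = 13.

B(n) = B(n-1) + B(n-2) + B(n-3), B(1) = 1, B(2) = 2, B(3) = 4; B(5) = 13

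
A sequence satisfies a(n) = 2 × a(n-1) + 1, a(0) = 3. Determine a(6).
Computing step by step:
a(0) = 3
a(1) = 2 × 3 + 1 = 7
a(2) = 2 × 7 + 1 = 15
a(3) = 2 × 15 + 1 = 31
a(4) = 2 × 31 + 1 = 63
a(5) = 2 × 63 + 1 = 127
a(6) = 2 × 127 + 1 = 255

255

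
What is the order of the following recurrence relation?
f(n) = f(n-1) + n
The order is the largest lag k for which f(n-k) appears. Here the deepest term is f(n-1) (the n term is non-homogeneous and does not affect the order), so the order is 1.

Order 1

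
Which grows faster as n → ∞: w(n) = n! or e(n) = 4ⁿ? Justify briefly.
Comparing growth rates:
Growth-rate hierarchy: log n ≺ any polynomial ≺ any exponential cⁿ (c>1) ≺ n! ≺ nⁿ.
factorial dominates exponential base 4 asymptotically.

w(n) grows faster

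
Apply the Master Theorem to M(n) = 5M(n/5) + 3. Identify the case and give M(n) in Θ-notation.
Master Theorem template: M(n) = a·M(n/b) + f(n).
Here: a=5, b=5, f(n)=3
Compute log_b(a) = log_5(5) = 1.
f(n) = 3 = O(n^(1-ε)) with ε = 1. Case 1: M(n) = Θ(n^log_b(a)) = Θ(n).

Case 1: M(n) = Θ(n)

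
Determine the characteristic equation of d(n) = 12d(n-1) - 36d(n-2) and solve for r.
Substitute d(n) = rⁿ and divide through by rⁿ⁻²: r² - 12r + 36 = 0
Factor: (r - 6)² = 0, so r = 6 (double root).
General solution: d(n) = (A + Bn)·6ⁿ

Characteristic: r² - 12r + 36 = 0, Roots: r = 6 (double root)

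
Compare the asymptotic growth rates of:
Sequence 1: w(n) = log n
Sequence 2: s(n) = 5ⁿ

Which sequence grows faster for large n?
Comparing growth rates:
Growth-rate hierarchy: log n ≺ any polynomial ≺ any exponential cⁿ (c>1) ≺ n! ≺ nⁿ.
exponential base 5 dominates logarithmic asymptotically.

s(n) grows faster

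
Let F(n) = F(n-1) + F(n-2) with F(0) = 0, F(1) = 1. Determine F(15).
Computing the sequence terms:
0, 1, 1, 2, 3, 5, 8, 13, 21, 34, 55, 89, 144, 233, 377, 610

610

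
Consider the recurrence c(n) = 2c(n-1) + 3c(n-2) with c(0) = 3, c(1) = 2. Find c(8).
Computing the sequence terms:
3, 2, 13, 32, 103, 302, 913, 2732, 8203

8203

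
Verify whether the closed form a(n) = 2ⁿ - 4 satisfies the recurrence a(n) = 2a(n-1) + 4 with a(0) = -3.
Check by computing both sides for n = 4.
From the recurrence with a(0) = -3:
  a(0) = -3, a(1) = -2, a(2) = 0, a(3) = 4, a(4) = 12
  so the recurrence gives a(4) = 12.
From the proposed closed form a(n) = 2ⁿ - 4:
  a(4) = 12.
Both sides give 12 at n = 4, and the initial condition(s) match, so the closed form is consistent.

Yes, the closed form is correct.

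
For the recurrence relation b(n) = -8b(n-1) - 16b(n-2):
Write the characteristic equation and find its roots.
Substitute b(n) = rⁿ and divide through by rⁿ⁻²: r² + 8r + 16 = 0
Factor: (r + 4)² = 0, so r = -4 (double root).
General solution: b(n) = (A + Bn)·(-4)ⁿ

Characteristic: r² + 8r + 16 = 0, Roots: r = -4 (double root)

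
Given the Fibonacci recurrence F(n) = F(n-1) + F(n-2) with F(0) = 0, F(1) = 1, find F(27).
Computing the sequence terms:
0, 1, 1, 2, 3, 5, 8, 13, 21, 34, 55, 89, 144, 233, 377, 610, 987, 1597, 2584, 4181, 6765, 10946, 17711, 28657, 46368, 75025, 121393, 196418

196418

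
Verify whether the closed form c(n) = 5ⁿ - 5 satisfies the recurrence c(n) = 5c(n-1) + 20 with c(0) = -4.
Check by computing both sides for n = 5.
From the recurrence with c(0) = -4:
  c(0) = -4, c(1) = 0, c(2) = 20, c(3) = 120, c(4) = 620, c(5) = 3120
  so the recurrence gives c(5) = 3120.
From the proposed closed form c(n) = 5ⁿ - 5:
  c(5) = 3120.
Both sides give 3120 at n = 5, and the initial condition(s) match, so the closed form is consistent.

Yes, the closed form is correct.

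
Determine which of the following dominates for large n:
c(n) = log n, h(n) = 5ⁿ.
Comparing growth rates:
Growth-rate hierarchy: log n ≺ any polynomial ≺ any exponential cⁿ (c>1) ≺ n! ≺ nⁿ.
exponential base 5 dominates logarithmic asymptotically.

h(n) grows faster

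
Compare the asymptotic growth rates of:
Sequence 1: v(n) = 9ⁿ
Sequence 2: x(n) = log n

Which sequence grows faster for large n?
Comparing growth rates:
Growth-rate hierarchy: log n ≺ any polynomial ≺ any exponential cⁿ (c>1) ≺ n! ≺ nⁿ.
exponential base 9 dominates logarithmic asymptotically.

v(n) grows faster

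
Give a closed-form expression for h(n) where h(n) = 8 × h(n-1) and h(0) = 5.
Recurrence: h(n) = 8 × h(n-1), initial: h(0) = 5.
Each term is 8 times the previous, so this is geometric with ratio 8. After n steps: h(n) = h(0)·8ⁿ = 5·8ⁿ.

h(n) = 5·8ⁿ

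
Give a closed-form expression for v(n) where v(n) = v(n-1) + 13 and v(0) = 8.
Recurrence: v(n) = v(n-1) + 13, initial: v(0) = 8.
Each step adds 13, so v(n) = v(0) + 13n = 13n + 8.

v(n) = 13n + 8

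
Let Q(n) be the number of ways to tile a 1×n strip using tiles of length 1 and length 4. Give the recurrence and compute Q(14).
Condition on the last tile: it has length 1 (leaving a 1×(n-1) strip) or length 4 (leaving a 1×(n-4) strip), so Q(n) = Q(n-1) + Q(n-4) (order-4 linear recurrence).
For 0 ≤ i < 4 only unit tiles fit, so Q(i) = 1.
Iterating the recurrence: Q(4) = 2, Q(5) = 3, Q(6) = 4, Q(7) = 5, Q(8) = 7, Q(9) = 10, Q(10) = 14, Q(11) = 19, Q(12) = 26, Q(13) = 36, Q(14) = 50.

Q(n) = Q(n-1) + Q(n-4), with Q(i) = 1 for 0 ≤ i < 4; Q(14) = 50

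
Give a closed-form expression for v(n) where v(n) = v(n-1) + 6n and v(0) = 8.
Recurrence: v(n) = v(n-1) + 6n, initial: v(0) = 8.
Telescoping: v(n) = v(0) + 6·Σᵢ₌₁ⁿ i = 8 + 6·n(n+1)/2.

v(n) = 6·n(n+1)/2 + 8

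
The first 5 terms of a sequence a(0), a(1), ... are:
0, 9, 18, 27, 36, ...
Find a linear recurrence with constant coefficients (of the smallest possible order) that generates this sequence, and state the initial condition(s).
Look for the lowest-order linear relation among consecutive terms.
Observation: consecutive differences are constant (= 9).
Check at n=2: 1·9 + 9 = 18. ✓

a(n) = a(n-1) + 9, a(0) = 0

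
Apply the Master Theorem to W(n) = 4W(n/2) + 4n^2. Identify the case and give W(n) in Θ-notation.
Master Theorem template: W(n) = a·W(n/b) + f(n).
Here: a=4, b=2, f(n)=4n^2
Compute log_b(a) = log_2(4) = 2.
f(n) = 4n^2 = Θ(n^2). Case 2: W(n) = Θ(n^2 log n).

Case 2: W(n) = Θ(n^2 log n)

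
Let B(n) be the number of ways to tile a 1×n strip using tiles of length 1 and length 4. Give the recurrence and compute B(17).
Condition on the last tile: it has length 1 (leaving a 1×(n-1) strip) or length 4 (leaving a 1×(n-4) strip), so B(n) = B(n-1) + B(n-4) (order-4 linear recurrence).
For 0 ≤ i < 4 only unit tiles fit, so B(i) = 1.
Iterating the recurrence: B(4) = 2, B(5) = 3, B(6) = 4, B(7) = 5, B(8) = 7, B(9) = 10, B(10) = 14, B(11) = 19, B(12) = 26, B(13) = 36, B(14) = 50, B(15) = 69, B(16) = 95, B(17) = 131.

B(n) = B(n-1) + B(n-4), with B(i) = 1 for 0 ≤ i < 4; B(17) = 131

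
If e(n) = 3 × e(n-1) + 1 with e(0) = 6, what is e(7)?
Computing step by step:
e(0) = 6
e(1) = 3 × 6 + 1 = 19
e(2) = 3 × 19 + 1 = 58
e(3) = 3 × 58 + 1 = 175
e(4) = 3 × 175 + 1 = 526
e(5) = 3 × 526 + 1 = 1579
e(6) = 3 × 1579 + 1 = 4738
e(7) = 3 × 4738 + 1 = 14215

14215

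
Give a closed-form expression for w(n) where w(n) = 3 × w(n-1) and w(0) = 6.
Recurrence: w(n) = 3 × w(n-1), initial: w(0) = 6.
Each term is 3 times the previous, so this is geometric with ratio 3. After n steps: w(n) = w(0)·3ⁿ = 6·3ⁿ.

w(n) = 6·3ⁿ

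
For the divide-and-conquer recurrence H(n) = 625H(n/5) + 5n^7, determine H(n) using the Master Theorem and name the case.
Master Theorem template: H(n) = a·H(n/b) + f(n).
Here: a=625, b=5, f(n)=5n^7
Compute log_b(a) = log_5(625) = 4.
f(n) = 5n^7 = Ω(n^(4+ε)) with ε = 3, and the regularity condition holds (a·f(n/b) = (a/b^7)·f(n) with a/b^7 = 5^-3 < 1). Case 3: H(n) = Θ(f(n)) = Θ(n^7).

Case 3: H(n) = Θ(n^7)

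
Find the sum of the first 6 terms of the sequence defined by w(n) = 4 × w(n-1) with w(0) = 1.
Computing the sequence terms: 1, 4, 16, 64, 256, 1024
Adding these values together:

1365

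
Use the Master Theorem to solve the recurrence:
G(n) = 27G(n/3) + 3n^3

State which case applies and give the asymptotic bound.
Master Theorem template: G(n) = a·G(n/b) + f(n).
Here: a=27, b=3, f(n)=3n^3
Compute log_b(a) = log_3(27) = 3.
f(n) = 3n^3 = Θ(n^3). Case 2: G(n) = Θ(n^3 log n).

Case 2: G(n) = Θ(n^3 log n)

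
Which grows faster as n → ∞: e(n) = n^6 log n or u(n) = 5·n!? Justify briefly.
Comparing growth rates:
Growth-rate hierarchy: log n ≺ any polynomial ≺ any exponential cⁿ (c>1) ≺ n! ≺ nⁿ.
factorial dominates polynomial degree 6 (with log factor) asymptotically.

u(n) grows faster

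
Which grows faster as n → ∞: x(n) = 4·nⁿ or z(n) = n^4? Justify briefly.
Comparing growth rates:
Growth-rate hierarchy: log n ≺ any polynomial ≺ any exponential cⁿ (c>1) ≺ n! ≺ nⁿ.
super-exponential nⁿ dominates polynomial degree 4 asymptotically.

x(n) grows faster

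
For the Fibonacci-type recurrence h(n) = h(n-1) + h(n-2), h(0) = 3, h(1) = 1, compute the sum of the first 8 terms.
Computing the sequence terms: 3, 1, 4, 5, 9, 14, 23, 37
Adding these values together:

96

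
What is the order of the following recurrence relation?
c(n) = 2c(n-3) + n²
The order is the largest lag k for which c(n-k) appears. Here the deepest term is c(n-3) (the n² term is non-homogeneous and does not affect the order), so the order is 3.

Order 3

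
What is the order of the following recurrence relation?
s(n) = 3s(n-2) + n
The order is the largest lag k for which s(n-k) appears. Here the deepest term is s(n-2) (the n term is non-homogeneous and does not affect the order), so the order is 2.

Order 2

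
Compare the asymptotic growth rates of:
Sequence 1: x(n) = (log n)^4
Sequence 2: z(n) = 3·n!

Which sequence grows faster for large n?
Comparing growth rates:
Growth-rate hierarchy: log n ≺ any polynomial ≺ any exponential cⁿ (c>1) ≺ n! ≺ nⁿ.
factorial dominates polylogarithmic (log n)^4 asymptotically.

z(n) grows faster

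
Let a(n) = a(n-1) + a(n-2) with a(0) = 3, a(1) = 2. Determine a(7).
Computing the sequence terms:
3, 2, 5, 7, 12, 19, 31, 50

50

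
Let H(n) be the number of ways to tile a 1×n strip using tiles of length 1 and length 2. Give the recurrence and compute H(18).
Condition on the last tile: it has length 1 (leaving a 1×(n-1) strip) or length 2 (leaving a 1×(n-2) strip), so H(n) = H(n-1) + H(n-2) (order-2 linear recurrence).
For 0 ≤ i < 2 only unit tiles fit, so H(i) = 1.
Iterating the recurrence: H(2) = 2, H(3) = 3, H(4) = 5, H(5) = 8, H(6) = 13, H(7) = 21, H(8) = 34, H(9) = 55, H(10) = 89, H(11) = 144, H(12) = 233, H(13) = 377, H(14) = 610, H(15) = 987, H(16) = 1597, H(17) = 2584, H(18) = 4181.

H(n) = H(n-1) + H(n-2), with H(i) = 1 for 0 ≤ i < 2; H(18) = 4181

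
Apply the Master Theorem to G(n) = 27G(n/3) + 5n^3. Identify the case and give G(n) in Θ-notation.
Master Theorem template: G(n) = a·G(n/b) + f(n).
Here: a=27, b=3, f(n)=5n^3
Compute log_b(a) = log_3(27) = 3.
f(n) = 5n^3 = Θ(n^3). Case 2: G(n) = Θ(n^3 log n).

Case 2: G(n) = Θ(n^3 log n)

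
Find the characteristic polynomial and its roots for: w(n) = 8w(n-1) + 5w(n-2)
Substitute w(n) = rⁿ and divide through by rⁿ⁻²: r² - 8r - 5 = 0
Discriminant: 8² + 4·5 = 84, not a perfect square, so by the quadratic formula r = (8 ± √84)/2.
General solution: w(n) = A·r₁ⁿ + B·r₂ⁿ where r₁,r₂ = (8 ± √84)/2

Characteristic: r² - 8r - 5 = 0, Roots: r = (8 ± √84)/2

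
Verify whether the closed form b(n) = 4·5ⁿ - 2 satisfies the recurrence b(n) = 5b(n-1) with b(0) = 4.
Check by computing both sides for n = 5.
From the recurrence with b(0) = 4:
  b(0) = 4, b(1) = 20, b(2) = 100, b(3) = 500, b(4) = 2500, b(5) = 12500
  so the recurrence gives b(5) = 12500.
From the proposed closed form b(n) = 4·5ⁿ - 2:
  b(5) = 12498.
The recurrence gives 12500 but the closed form gives 12498, so the closed form does not satisfy the recurrence.

No, the closed form is incorrect.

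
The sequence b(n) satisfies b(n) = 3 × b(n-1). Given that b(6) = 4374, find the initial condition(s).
In general b(n) = 3ⁿ · b(0). At n = 6: b(0) = b(6) / 3^6 = 4374 / 729 = 6.

b(0) = 6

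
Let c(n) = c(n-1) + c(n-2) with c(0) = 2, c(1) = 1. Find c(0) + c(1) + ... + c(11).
Computing the sequence terms: 2, 1, 3, 4, 7, 11, 18, 29, 47, 76, 123, 199
Adding these values together:

520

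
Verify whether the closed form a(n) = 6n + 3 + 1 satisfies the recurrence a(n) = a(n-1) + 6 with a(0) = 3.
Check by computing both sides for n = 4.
From the recurrence with a(0) = 3:
  a(0) = 3, a(1) = 9, a(2) = 15, a(3) = 21, a(4) = 27
  so the recurrence gives a(4) = 27.
From the proposed closed form a(n) = 6n + 3 + 1:
  a(4) = 28.
The recurrence gives 27 but the closed form gives 28, so the closed form does not satisfy the recurrence.

No, the closed form is incorrect.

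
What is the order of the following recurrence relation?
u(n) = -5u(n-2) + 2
The order is the largest lag k for which u(n-k) appears. Here the deepest term is u(n-2) (the 2 term is non-homogeneous and does not affect the order), so the order is 2.

Order 2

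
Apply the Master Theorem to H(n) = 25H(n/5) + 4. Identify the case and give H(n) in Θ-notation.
Master Theorem template: H(n) = a·H(n/b) + f(n).
Here: a=25, b=5, f(n)=4
Compute log_b(a) = log_5(25) = 2.
f(n) = 4 = O(n^(2-ε)) with ε = 2. Case 1: H(n) = Θ(n^log_b(a)) = Θ(n^2).

Case 1: H(n) = Θ(n^2)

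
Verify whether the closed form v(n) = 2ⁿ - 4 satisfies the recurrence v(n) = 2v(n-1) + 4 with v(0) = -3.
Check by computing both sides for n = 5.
From the recurrence with v(0) = -3:
  v(0) = -3, v(1) = -2, v(2) = 0, v(3) = 4, v(4) = 12, v(5) = 28
  so the recurrence gives v(5) = 28.
From the proposed closed form v(n) = 2ⁿ - 4:
  v(5) = 28.
Both sides give 28 at n = 5, and the initial condition(s) match, so the closed form is consistent.

Yes, the closed form is correct.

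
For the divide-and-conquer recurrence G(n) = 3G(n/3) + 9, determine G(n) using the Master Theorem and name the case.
Master Theorem template: G(n) = a·G(n/b) + f(n).
Here: a=3, b=3, f(n)=9
Compute log_b(a) = log_3(3) = 1.
f(n) = 9 = O(n^(1-ε)) with ε = 1. Case 1: G(n) = Θ(n^log_b(a)) = Θ(n).

Case 1: G(n) = Θ(n)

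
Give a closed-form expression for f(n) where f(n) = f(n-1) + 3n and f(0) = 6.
Recurrence: f(n) = f(n-1) + 3n, initial: f(0) = 6.
Telescoping: f(n) = f(0) + 3·Σᵢ₌₁ⁿ i = 6 + 3·n(n+1)/2.

f(n) = 3·n(n+1)/2 + 6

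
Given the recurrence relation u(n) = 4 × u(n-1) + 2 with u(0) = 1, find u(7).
Computing step by step:
u(0) = 1
u(1) = 4 × 1 + 2 = 6
u(2) = 4 × 6 + 2 = 26
u(3) = 4 × 26 + 2 = 106
u(4) = 4 × 106 + 2 = 426
u(5) = 4 × 426 + 2 = 1706
u(6) = 4 × 1706 + 2 = 6826
u(7) = 4 × 6826 + 2 = 27306

27306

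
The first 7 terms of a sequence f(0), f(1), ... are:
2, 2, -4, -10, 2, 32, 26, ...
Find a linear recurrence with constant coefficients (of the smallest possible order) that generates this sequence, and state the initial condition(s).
Look for the lowest-order linear relation among consecutive terms.
Observation: f(n) - 1·f(n-1) - (-3)·f(n-2) = 0 holds for the shown terms, and no order-1 relation f(n) = α·f(n-1) + β fits.
Check at n=3: 1·-4 + (-3)·2 = -10. ✓

f(n) = f(n-1) - 3f(n-2), f(0) = 2, f(1) = 2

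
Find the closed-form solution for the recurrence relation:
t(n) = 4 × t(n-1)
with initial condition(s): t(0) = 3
Recurrence: t(n) = 4 × t(n-1), initial: t(0) = 3.
Each term is 4 times the previous, so this is geometric with ratio 4. After n steps: t(n) = t(0)·4ⁿ = 3·4ⁿ.

t(n) = 3·4ⁿ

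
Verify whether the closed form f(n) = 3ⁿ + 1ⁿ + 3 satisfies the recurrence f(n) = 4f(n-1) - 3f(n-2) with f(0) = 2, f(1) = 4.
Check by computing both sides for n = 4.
From the recurrence with f(0) = 2, f(1) = 4:
  f(0) = 2, f(1) = 4, f(2) = 10, f(3) = 28, f(4) = 82
  so the recurrence gives f(4) = 82.
From the proposed closed form f(n) = 3ⁿ + 1ⁿ + 3:
  f(4) = 85.
The recurrence gives 82 but the closed form gives 85, so the closed form does not satisfy the recurrence.

No, the closed form is incorrect.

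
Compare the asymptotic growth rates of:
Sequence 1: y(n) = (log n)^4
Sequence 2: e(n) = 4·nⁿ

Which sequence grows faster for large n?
Comparing growth rates:
Growth-rate hierarchy: log n ≺ any polynomial ≺ any exponential cⁿ (c>1) ≺ n! ≺ nⁿ.
super-exponential nⁿ dominates polylogarithmic (log n)^4 asymptotically.

e(n) grows faster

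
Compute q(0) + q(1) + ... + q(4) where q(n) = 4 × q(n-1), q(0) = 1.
Computing the sequence terms: 1, 4, 16, 64, 256
Adding these values together:

341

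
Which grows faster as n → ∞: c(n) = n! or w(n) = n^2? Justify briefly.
Comparing growth rates:
Growth-rate hierarchy: log n ≺ any polynomial ≺ any exponential cⁿ (c>1) ≺ n! ≺ nⁿ.
factorial dominates polynomial degree 2 asymptotically.

c(n) grows faster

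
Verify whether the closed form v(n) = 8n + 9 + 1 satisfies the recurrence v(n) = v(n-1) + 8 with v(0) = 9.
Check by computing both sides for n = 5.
From the recurrence with v(0) = 9:
  v(0) = 9, v(1) = 17, v(2) = 25, v(3) = 33, v(4) = 41, v(5) = 49
  so the recurrence gives v(5) = 49.
From the proposed closed form v(n) = 8n + 9 + 1:
  v(5) = 50.
The recurrence gives 49 but the closed form gives 50, so the closed form does not satisfy the recurrence.

No, the closed form is incorrect.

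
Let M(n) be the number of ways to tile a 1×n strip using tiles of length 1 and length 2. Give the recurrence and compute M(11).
Condition on the last tile: it has length 1 (leaving a 1×(n-1) strip) or length 2 (leaving a 1×(n-2) strip), so M(n) = M(n-1) + M(n-2) (order-2 linear recurrence).
For 0 ≤ i < 2 only unit tiles fit, so M(i) = 1.
Iterating the recurrence: M(2) = 2, M(3) = 3, M(4) = 5, M(5) = 8, M(6) = 13, M(7) = 21, M(8) = 34, M(9) = 55, M(10) = 89, M(11) = 144.

M(n) = M(n-1) + M(n-2), with M(i) = 1 for 0 ≤ i < 2; M(11) = 144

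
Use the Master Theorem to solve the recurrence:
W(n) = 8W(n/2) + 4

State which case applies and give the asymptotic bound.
Master Theorem template: W(n) = a·W(n/b) + f(n).
Here: a=8, b=2, f(n)=4
Compute log_b(a) = log_2(8) = 3.
f(n) = 4 = O(n^(3-ε)) with ε = 3. Case 1: W(n) = Θ(n^log_b(a)) = Θ(n^3).

Case 1: W(n) = Θ(n^3)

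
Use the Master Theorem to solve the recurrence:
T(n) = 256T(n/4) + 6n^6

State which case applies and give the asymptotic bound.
Master Theorem template: T(n) = a·T(n/b) + f(n).
Here: a=256, b=4, f(n)=6n^6
Compute log_b(a) = log_4(256) = 4.
f(n) = 6n^6 = Ω(n^(4+ε)) with ε = 2, and the regularity condition holds (a·f(n/b) = (a/b^6)·f(n) with a/b^6 = 4^-2 < 1). Case 3: T(n) = Θ(f(n)) = Θ(n^6).

Case 3: T(n) = Θ(n^6)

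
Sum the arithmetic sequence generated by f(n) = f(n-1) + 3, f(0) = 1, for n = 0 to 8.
Computing the sequence terms: 1, 4, 7, 10, 13, 16, 19, 22, 25
Adding these values together:

117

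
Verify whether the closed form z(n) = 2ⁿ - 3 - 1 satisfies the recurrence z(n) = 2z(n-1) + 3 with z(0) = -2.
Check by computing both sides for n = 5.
From the recurrence with z(0) = -2:
  z(0) = -2, z(1) = -1, z(2) = 1, z(3) = 5, z(4) = 13, z(5) = 29
  so the recurrence gives z(5) = 29.
From the proposed closed form z(n) = 2ⁿ - 3 - 1:
  z(5) = 28.
The recurrence gives 29 but the closed form gives 28, so the closed form does not satisfy the recurrence.

No, the closed form is incorrect.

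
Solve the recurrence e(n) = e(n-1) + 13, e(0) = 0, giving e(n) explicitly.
Recurrence: e(n) = e(n-1) + 13, initial: e(0) = 0.
Each step adds 13, so e(n) = e(0) + 13n = 13n.

e(n) = 13n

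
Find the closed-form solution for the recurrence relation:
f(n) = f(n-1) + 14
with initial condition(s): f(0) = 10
Recurrence: f(n) = f(n-1) + 14, initial: f(0) = 10.
Each step adds 14, so f(n) = f(0) + 14n = 14n + 10.

f(n) = 14n + 10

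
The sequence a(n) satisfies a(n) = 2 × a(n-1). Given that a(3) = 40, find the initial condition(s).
In general a(n) = 2ⁿ · a(0). At n = 3: a(0) = a(3) / 2^3 = 40 / 8 = 5.

a(0) = 5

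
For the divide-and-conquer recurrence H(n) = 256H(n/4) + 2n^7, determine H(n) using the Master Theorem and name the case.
Master Theorem template: H(n) = a·H(n/b) + f(n).
Here: a=256, b=4, f(n)=2n^7
Compute log_b(a) = log_4(256) = 4.
f(n) = 2n^7 = Ω(n^(4+ε)) with ε = 3, and the regularity condition holds (a·f(n/b) = (a/b^7)·f(n) with a/b^7 = 4^-3 < 1). Case 3: H(n) = Θ(f(n)) = Θ(n^7).

Case 3: H(n) = Θ(n^7)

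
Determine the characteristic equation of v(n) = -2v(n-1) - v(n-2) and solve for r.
Substitute v(n) = rⁿ and divide through by rⁿ⁻²: r² + 2r + 1 = 0
Factor: (r + 1)² = 0, so r = -1 (double root).
General solution: v(n) = (A + Bn)·(-1)ⁿ

Characteristic: r² + 2r + 1 = 0, Roots: r = -1 (double root)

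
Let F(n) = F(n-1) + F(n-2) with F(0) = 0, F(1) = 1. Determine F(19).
Computing the sequence terms:
0, 1, 1, 2, 3, 5, 8, 13, 21, 34, 55, 89, 144, 233, 377, 610, 987, 1597, 2584, 4181

4181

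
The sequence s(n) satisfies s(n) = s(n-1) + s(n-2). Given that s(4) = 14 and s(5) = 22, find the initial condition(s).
Work backwards using s(k) = s(k+2) - s(k+1):
s(3) = s(5) - s(4) = 22 - 14 = 8
s(2) = s(4) - s(3) = 14 - 8 = 6
s(1) = s(3) - s(2) = 8 - 6 = 2
s(0) = s(2) - s(1) = 6 - 2 = 4

s(0) = 4, s(1) = 2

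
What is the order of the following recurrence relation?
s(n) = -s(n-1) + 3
The order is the largest lag k for which s(n-k) appears. Here the deepest term is s(n-1) (the 3 term is non-homogeneous and does not affect the order), so the order is 1.

Order 1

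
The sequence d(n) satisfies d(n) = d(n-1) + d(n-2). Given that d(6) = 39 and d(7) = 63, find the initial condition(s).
Work backwards using d(k) = d(k+2) - d(k+1):
d(5) = d(7) - d(6) = 63 - 39 = 24
d(4) = d(6) - d(5) = 39 - 24 = 15
d(3) = d(5) - d(4) = 24 - 15 = 9
d(2) = d(4) - d(3) = 15 - 9 = 6
d(1) = d(3) - d(2) = 9 - 6 = 3
d(0) = d(2) - d(1) = 6 - 3 = 3

d(0) = 3, d(1) = 3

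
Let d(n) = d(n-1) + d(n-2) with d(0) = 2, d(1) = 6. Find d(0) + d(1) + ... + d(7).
Computing the sequence terms: 2, 6, 8, 14, 22, 36, 58, 94
Adding these values together:

240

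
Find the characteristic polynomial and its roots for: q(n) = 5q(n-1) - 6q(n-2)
Substitute q(n) = rⁿ and divide through by rⁿ⁻²: r² - 5r + 6 = 0
Factor: (r - 3)(r - 2) = 0, so r = 3, 2.
General solution: q(n) = A·3ⁿ + B·2ⁿ

Characteristic: r² - 5r + 6 = 0, Roots: r = 3, 2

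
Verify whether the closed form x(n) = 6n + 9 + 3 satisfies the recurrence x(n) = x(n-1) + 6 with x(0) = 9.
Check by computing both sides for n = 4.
From the recurrence with x(0) = 9:
  x(0) = 9, x(1) = 15, x(2) = 21, x(3) = 27, x(4) = 33
  so the recurrence gives x(4) = 33.
From the proposed closed form x(n) = 6n + 9 + 3:
  x(4) = 36.
The recurrence gives 33 but the closed form gives 36, so the closed form does not satisfy the recurrence.

No, the closed form is incorrect.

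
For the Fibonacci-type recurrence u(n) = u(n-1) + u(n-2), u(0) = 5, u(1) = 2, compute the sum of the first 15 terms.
Computing the sequence terms: 5, 2, 7, 9, 16, 25, 41, 66, 107, 173, 280, 453, 733, 1186, 1919
Adding these values together:

5022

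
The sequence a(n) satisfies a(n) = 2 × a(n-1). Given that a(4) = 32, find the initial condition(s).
In general a(n) = 2ⁿ · a(0). At n = 4: a(0) = a(4) / 2^4 = 32 / 16 = 2.

a(0) = 2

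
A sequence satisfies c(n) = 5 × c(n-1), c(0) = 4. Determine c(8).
Computing step by step:
c(0) = 4
c(1) = 5 × 4 = 20
c(2) = 5 × 20 = 100
c(3) = 5 × 100 = 500
c(4) = 5 × 500 = 2500
c(5) = 5 × 2500 = 12500
c(6) = 5 × 12500 = 62500
c(7) = 5 × 62500 = 312500
c(8) = 5 × 312500 = 1562500

1562500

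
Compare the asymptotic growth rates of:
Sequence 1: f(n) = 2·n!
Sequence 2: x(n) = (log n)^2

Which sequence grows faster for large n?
Comparing growth rates:
Growth-rate hierarchy: log n ≺ any polynomial ≺ any exponential cⁿ (c>1) ≺ n! ≺ nⁿ.
factorial dominates polylogarithmic (log n)^2 asymptotically.

f(n) grows faster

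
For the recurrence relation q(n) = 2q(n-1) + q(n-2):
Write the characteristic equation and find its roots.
Substitute q(n) = rⁿ and divide through by rⁿ⁻²: r² - 2r - 1 = 0
Discriminant: 2² + 4·1 = 8, not a perfect square, so by the quadratic formula r = (2 ± √8)/2.
General solution: q(n) = A·r₁ⁿ + B·r₂ⁿ where r₁,r₂ = (2 ± √8)/2

Characteristic: r² - 2r - 1 = 0, Roots: r = (2 ± √8)/2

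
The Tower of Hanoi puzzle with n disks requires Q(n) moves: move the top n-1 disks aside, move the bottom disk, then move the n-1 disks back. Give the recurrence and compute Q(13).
Moving n disks = move the top n-1 disks aside (Q(n-1) moves) + move the largest disk (1 move) + move the n-1 disks back on top (Q(n-1) moves), so Q(n) = 2Q(n-1) + 1, with Q(1) = 1 (a single disk takes one move).
First terms: 1, 3, 7, 15, 31, 63, … — each is one less than a power of 2. Indeed Q(n) + 1 = 2(Q(n-1) + 1) with Q(1) + 1 = 2, so Q(n) + 1 = 2ⁿ and Q(n) = 2ⁿ - 1.
Hence Q(13) = 2^13 - 1 = 8192 - 1 = 8191.

Q(n) = 2Q(n-1) + 1, Q(1) = 1; Q(13) = 8191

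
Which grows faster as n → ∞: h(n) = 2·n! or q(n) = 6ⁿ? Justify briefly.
Comparing growth rates:
Growth-rate hierarchy: log n ≺ any polynomial ≺ any exponential cⁿ (c>1) ≺ n! ≺ nⁿ.
factorial dominates exponential base 6 asymptotically.

h(n) grows faster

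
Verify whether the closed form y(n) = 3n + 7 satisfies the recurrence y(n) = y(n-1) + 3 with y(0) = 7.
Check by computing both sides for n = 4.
From the recurrence with y(0) = 7:
  y(0) = 7, y(1) = 10, y(2) = 13, y(3) = 16, y(4) = 19
  so the recurrence gives y(4) = 19.
From the proposed closed form y(n) = 3n + 7:
  y(4) = 19.
Both sides give 19 at n = 4, and the initial condition(s) match, so the closed form is consistent.

Yes, the closed form is correct.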